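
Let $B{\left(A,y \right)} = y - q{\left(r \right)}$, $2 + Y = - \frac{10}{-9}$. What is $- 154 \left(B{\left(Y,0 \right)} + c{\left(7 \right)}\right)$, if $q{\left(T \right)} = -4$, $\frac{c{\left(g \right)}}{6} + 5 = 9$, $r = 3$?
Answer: $-4312$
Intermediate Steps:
$c{\left(g \right)} = 24$ ($c{\left(g \right)} = -30 + 6 \cdot 9 = -30 + 54 = 24$)
$Y = - \frac{8}{9}$ ($Y = -2 - \frac{10}{-9} = -2 - - \frac{10}{9} = -2 + \frac{10}{9} = - \frac{8}{9} \approx -0.88889$)
$B{\left(A,y \right)} = 4 + y$ ($B{\left(A,y \right)} = y - -4 = y + 4 = 4 + y$)
$- 154 \left(B{\left(Y,0 \right)} + c{\left(7 \right)}\right) = - 154 \left(\left(4 + 0\right) + 24\right) = - 154 \left(4 + 24\right) = \left(-154\right) 28 = -4312$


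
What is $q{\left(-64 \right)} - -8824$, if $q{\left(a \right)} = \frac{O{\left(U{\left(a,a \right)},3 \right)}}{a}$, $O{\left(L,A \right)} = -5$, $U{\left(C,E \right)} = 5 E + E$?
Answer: $\frac{564741}{64} \approx 8824.1$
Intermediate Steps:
$U{\left(C,E \right)} = 6 E$
$q{\left(a \right)} = - \frac{5}{a}$
$q{\left(-64 \right)} - -8824 = - \frac{5}{-64} - -8824 = \left(-5\right) \left(- \frac{1}{64}\right) + 8824 = \frac{5}{64} + 8824 = \frac{564741}{64}$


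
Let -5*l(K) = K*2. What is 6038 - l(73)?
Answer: 30336/5 ≈ 6067.2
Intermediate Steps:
l(K) = -2*K/5 (l(K) = -K*2/5 = -2*K/5)
6038 - l(73) = 6038 - (-2)*73/5 = 6038 - 1*(-146/5) = 6038 + 146/5 = 30336/5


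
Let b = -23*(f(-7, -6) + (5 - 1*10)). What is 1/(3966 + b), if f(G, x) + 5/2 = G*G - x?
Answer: 2/5747 ≈ 0.00034801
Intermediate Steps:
f(G, x) = -5/2 + G² - x (f(G, x) = -5/2 + (G*G - x) = -5/2 + (G² - x) = -5/2 + G² - x)
b = -2185/2 (b = -23*((-5/2 + (-7)² - 1*(-6)) + (5 - 1*10)) = -23*((-5/2 + 49 + 6) + (5 - 10)) = -23*(105/2 - 5) = -23*95/2 = -2185/2 ≈ -1092.5)
1/(3966 + b) = 1/(3966 - 2185/2) = 1/(5747/2) = 2/5747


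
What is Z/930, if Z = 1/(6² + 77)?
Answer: 1/105090 ≈ 9.5157e-6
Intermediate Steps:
Z = 1/113 (Z = 1/(36 + 77) = 1/113 ≈ 0.0088496)
Z/930 = (1/113)/930 = (1/113)*(1/930) = 1/105090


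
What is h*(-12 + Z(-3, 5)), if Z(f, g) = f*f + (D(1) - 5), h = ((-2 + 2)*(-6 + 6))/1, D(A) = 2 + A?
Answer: 0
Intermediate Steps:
h = 0 (h = (0*0)*1 = 0*1 = 0)
Z(f, g) = -2 + f² (Z(f, g) = f*f + ((2 + 1) - 5) = f² + (3 - 5) = f² - 2 = -2 + f²)
h*(-12 + Z(-3, 5)) = 0*(-12 + (-2 + (-3)²)) = 0*(-12 + (-2 + 9)) = 0*(-12 + 7) = 0*(-5) = 0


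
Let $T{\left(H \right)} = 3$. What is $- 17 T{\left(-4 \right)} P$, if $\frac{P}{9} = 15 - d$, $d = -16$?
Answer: $-14229$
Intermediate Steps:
$P = 279$ ($P = 9 \left(15 - -16\right) = 9 \left(15 + 16\right) = 9 \cdot 31 = 279$)
$- 17 T{\left(-4 \right)} P = \left(-17\right) 3 \cdot 279 = \left(-51\right) 279 = -14229$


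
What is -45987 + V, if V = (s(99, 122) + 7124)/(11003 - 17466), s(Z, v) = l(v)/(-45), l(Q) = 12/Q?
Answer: -271957311073/5913645 ≈ -45988.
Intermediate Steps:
s(Z, v) = -4/(15*v) (s(Z, v) = (12/v)/(-45) = (12/v)*(-1/45) = -4/(15*v))
V = -6518458/5913645 (V = (-4/15/122 + 7124)/(11003 - 17466) = (-4/15*1/122 + 7124)/(-6463) = (-2/915 + 7124)*(-1/6463) = (6518458/915)*(-1/6463) = -6518458/5913645 ≈ -1.1023)
-45987 + V = -45987 - 6518458/5913645 = -271957311073/5913645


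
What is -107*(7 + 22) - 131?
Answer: -3234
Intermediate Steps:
-107*(7 + 22) - 131 = -107*29 - 131 = -3103 - 131 = -3234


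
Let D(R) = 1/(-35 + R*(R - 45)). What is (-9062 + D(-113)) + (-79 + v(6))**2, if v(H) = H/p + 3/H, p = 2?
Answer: -239612089/71276 ≈ -3361.8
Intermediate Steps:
v(H) = H/2 + 3/H
D(R) = 1/(-35 + R*(-45 + R))
(-9062 + D(-113)) + (-79 + v(6))**2 = (-9062 + 1/(-35 + (-113)**2 - 45*(-113))) + (-79 + ((1/2)*6 + 3/6))**2 = (-9062 + 1/(-35 + 12769 + 5085)) + (-79 + (3 + 3*(1/6)))**2 = (-9062 + 1/17819) + (-79 + (3 + 1/2))**2 = (-9062 + 1/17819) + (-79 + 7/2)**2 = -161475777/17819 + (-151/2)**2 = -161475777/17819 + 22801/4 = -239612089/71276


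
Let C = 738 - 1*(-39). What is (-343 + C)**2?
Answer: 188356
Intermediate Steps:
C = 777 (C = 738 + 39 = 777)
(-343 + C)**2 = (-343 + 777)**2 = 434**2 = 188356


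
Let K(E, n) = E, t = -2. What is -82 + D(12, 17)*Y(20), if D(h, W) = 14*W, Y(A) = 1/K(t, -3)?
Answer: -201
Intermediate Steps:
Y(A) = -1/2 (Y(A) = 1/(-2) = -1/2)
-82 + D(12, 17)*Y(20) = -82 + (14*17)*(-1/2) = -82 + 238*(-1/2) = -82 - 119 = -201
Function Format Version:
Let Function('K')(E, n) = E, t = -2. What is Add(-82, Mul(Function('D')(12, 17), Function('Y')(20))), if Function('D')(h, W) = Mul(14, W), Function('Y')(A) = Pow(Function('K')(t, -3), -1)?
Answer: -201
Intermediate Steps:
Function('Y')(A) = Rational(-1, 2) (Function('Y')(A) = Pow(-2, -1) = Rational(-1, 2))
Add(-82, Mul(Function('D')(12, 17), Function('Y')(20))) = Add(-82, Mul(Mul(14, 17), Rational(-1, 2))) = Add(-82, Mul(238, Rational(-1, 2))) = Add(-82, -119) = -201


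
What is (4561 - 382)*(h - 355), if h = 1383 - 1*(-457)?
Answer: 6205815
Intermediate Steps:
h = 1840 (h = 1383 + 457 = 1840)
(4561 - 382)*(h - 355) = (4561 - 382)*(1840 - 355) = 4179*1485 = 6205815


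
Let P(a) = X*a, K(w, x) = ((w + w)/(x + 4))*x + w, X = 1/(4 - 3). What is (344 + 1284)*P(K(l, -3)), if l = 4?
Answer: -32560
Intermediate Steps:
X = 1 (X = 1/1 = 1)
K(w, x) = w + 2*w*x/(4 + x) (K(w, x) = ((2*w)/(4 + x))*x + w = (2*w/(4 + x))*x + w = 2*w*x/(4 + x) + w = w + 2*w*x/(4 + x))
P(a) = a (P(a) = 1*a = a)
(344 + 1284)*P(K(l, -3)) = (344 + 1284)*(4*(4 + 3*(-3))/(4 - 3)) = 1628*(4*(4 - 9)/1) = 1628*(4*1*(-5)) = 1628*(-20) = -32560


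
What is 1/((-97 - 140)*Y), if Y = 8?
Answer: -1/1896 ≈ -0.00052743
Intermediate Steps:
1/((-97 - 140)*Y) = 1/((-97 - 140)*8) = 1/(-237*8) = 1/(-1896) = -1/1896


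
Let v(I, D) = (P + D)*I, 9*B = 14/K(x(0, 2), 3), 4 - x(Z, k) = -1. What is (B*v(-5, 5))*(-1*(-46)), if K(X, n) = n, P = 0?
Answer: -16100/27 ≈ -596.30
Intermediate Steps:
x(Z, k) = 5 (x(Z, k) = 4 - 1*(-1) = 4 + 1 = 5)
B = 14/27 (B = (14/3)/9 = (14*(⅓))/9 = (⅑)*(14/3) = 14/27 ≈ 0.51852)
v(I, D) = D*I (v(I, D) = (0 + D)*I = D*I)
(B*v(-5, 5))*(-1*(-46)) = (14*(5*(-5))/27)*(-1*(-46)) = ((14/27)*(-25))*46 = -350/27*46 = -16100/27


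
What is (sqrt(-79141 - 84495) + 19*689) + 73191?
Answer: 86282 + 2*I*sqrt(40909) ≈ 86282.0 + 404.52*I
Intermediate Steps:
(sqrt(-79141 - 84495) + 19*689) + 73191 = (sqrt(-163636) + 13091) + 73191 = (2*I*sqrt(40909) + 13091) + 73191 = (13091 + 2*I*sqrt(40909)) + 73191 = 86282 + 2*I*sqrt(40909)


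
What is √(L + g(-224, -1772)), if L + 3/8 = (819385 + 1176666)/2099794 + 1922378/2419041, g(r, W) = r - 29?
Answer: I*√25969391012516367700537995198/10158975555108 ≈ 15.863*I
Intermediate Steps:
g(r, W) = -29 + r
L = 27841276322561/20317951110216 (L = -3/8 + ((819385 + 1176666)/2099794 + 1922378/2419041) = -3/8 + (1996051*(1/2099794) + 1922378*(1/2419041)) = -3/8 + (1996051/2099794 + 1922378/2419041) = -3/8 + 8865126997223/5079487777554 = 27841276322561/20317951110216 ≈ 1.3703)
√(L + g(-224, -1772)) = √(27841276322561/20317951110216 + (-29 - 224)) = √(27841276322561/20317951110216 - 253) = √(-5112600354562087/20317951110216) = I*√25969391012516367700537995198/10158975555108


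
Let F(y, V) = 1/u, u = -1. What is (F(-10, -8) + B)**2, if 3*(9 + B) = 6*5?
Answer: 0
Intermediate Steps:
F(y, V) = -1 (F(y, V) = 1/(-1) = -1)
B = 1 (B = -9 + (6*5)/3 = -9 + (1/3)*30 = -9 + 10 = 1)
(F(-10, -8) + B)**2 = (-1 + 1)**2 = 0**2 = 0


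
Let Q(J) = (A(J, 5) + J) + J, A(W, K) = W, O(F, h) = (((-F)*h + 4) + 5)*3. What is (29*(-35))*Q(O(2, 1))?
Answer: -63945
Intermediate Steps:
O(F, h) = 27 - 3*F*h (O(F, h) = ((-F*h + 4) + 5)*3 = ((4 - F*h) + 5)*3 = (9 - F*h)*3 = 27 - 3*F*h)
Q(J) = 3*J (Q(J) = (J + J) + J = 2*J + J = 3*J)
(29*(-35))*Q(O(2, 1)) = (29*(-35))*(3*(27 - 3*2*1)) = -3045*(27 - 6) = -3045*21 = -1015*63 = -63945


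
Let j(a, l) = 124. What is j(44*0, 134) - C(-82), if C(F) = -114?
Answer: 238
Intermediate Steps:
j(44*0, 134) - C(-82) = 124 - 1*(-114) = 124 + 114 = 238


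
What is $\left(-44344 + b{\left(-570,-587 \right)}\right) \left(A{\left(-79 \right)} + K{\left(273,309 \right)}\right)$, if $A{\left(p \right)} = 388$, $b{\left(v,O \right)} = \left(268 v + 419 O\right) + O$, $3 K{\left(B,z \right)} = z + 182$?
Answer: $- \frac{734230820}{3} \approx -2.4474 \cdot 10^{8}$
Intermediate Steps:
$K{\left(B,z \right)} = \frac{182}{3} + \frac{z}{3}$ ($K{\left(B,z \right)} = \frac{z + 182}{3} = \frac{182 + z}{3} = \frac{182}{3} + \frac{z}{3}$)
$b{\left(v,O \right)} = 268 v + 420 O$
$\left(-44344 + b{\left(-570,-587 \right)}\right) \left(A{\left(-79 \right)} + K{\left(273,309 \right)}\right) = \left(-44344 + \left(268 \left(-570\right) + 420 \left(-587\right)\right)\right) \left(388 + \left(\frac{182}{3} + \frac{1}{3} \cdot 309\right)\right) = \left(-44344 - 399300\right) \left(388 + \left(\frac{182}{3} + 103\right)\right) = \left(-44344 - 399300\right) \left(388 + \frac{491}{3}\right) = \left(-443644\right) \frac{1655}{3} = - \frac{734230820}{3}$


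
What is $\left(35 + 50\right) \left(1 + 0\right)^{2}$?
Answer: $85$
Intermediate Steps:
$\left(35 + 50\right) \left(1 + 0\right)^{2} = 85 \cdot 1^{2} = 85 \cdot 1 = 85$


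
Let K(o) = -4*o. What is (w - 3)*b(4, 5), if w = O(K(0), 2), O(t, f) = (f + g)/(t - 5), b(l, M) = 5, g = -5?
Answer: -12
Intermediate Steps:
O(t, f) = (-5 + f)/(-5 + t) (O(t, f) = (f - 5)/(t - 5) = (-5 + f)/(-5 + t))
w = ⅗ (w = (-5 + 2)/(-5 - 4*0) = -3/(-5 + 0) = -3/(-5) = -⅕*(-3) = ⅗ ≈ 0.60000)
(w - 3)*b(4, 5) = (⅗ - 3)*5 = -12/5*5 = -12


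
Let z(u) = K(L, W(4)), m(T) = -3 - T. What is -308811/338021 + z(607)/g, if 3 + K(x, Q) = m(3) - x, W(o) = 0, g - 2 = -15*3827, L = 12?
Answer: -17719579392/19403419463 ≈ -0.91322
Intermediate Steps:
g = -57403 (g = 2 - 15*3827 = 2 - 57405 = -57403)
K(x, Q) = -9 - x (K(x, Q) = -3 + ((-3 - 1*3) - x) = -3 + ((-3 - 3) - x) = -3 + (-6 - x) = -9 - x)
z(u) = -21 (z(u) = -9 - 1*12 = -9 - 12 = -21)
-308811/338021 + z(607)/g = -308811/338021 - 21/(-57403) = -308811*1/338021 - 21*(-1/57403) = -308811/338021 + 21/57403 = -17719579392/19403419463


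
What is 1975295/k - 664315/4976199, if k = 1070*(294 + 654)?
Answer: 610373762687/336510481176 ≈ 1.8138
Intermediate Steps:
k = 1014360 (k = 1070*948 = 1014360)
1975295/k - 664315/4976199 = 1975295/1014360 - 664315/4976199 = 1975295*(1/1014360) - 664315*1/4976199 = 395059/202872 - 664315/4976199 = 610373762687/336510481176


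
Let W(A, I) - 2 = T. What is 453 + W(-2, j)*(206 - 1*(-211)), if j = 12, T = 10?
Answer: 5457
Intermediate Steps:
W(A, I) = 12 (W(A, I) = 2 + 10 = 12)
453 + W(-2, j)*(206 - 1*(-211)) = 453 + 12*(206 - 1*(-211)) = 453 + 12*(206 + 211) = 453 + 12*417 = 453 + 5004 = 5457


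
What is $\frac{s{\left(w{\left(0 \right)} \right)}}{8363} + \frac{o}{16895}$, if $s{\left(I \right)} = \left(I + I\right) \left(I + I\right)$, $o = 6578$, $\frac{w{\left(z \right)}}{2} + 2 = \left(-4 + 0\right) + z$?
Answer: $\frac{64743334}{141292885} \approx 0.45822$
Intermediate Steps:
$w{\left(z \right)} = -12 + 2 z$ ($w{\left(z \right)} = -4 + 2 \left(\left(-4 + 0\right) + z\right) = -4 + 2 \left(-4 + z\right) = -4 + \left(-8 + 2 z\right) = -12 + 2 z$)
$s{\left(I \right)} = 4 I^{2}$ ($s{\left(I \right)} = 2 I 2 I = 4 I^{2}$)
$\frac{s{\left(w{\left(0 \right)} \right)}}{8363} + \frac{o}{16895} = \frac{4 \left(-12 + 2 \cdot 0\right)^{2}}{8363} + \frac{6578}{16895} = 4 \left(-12 + 0\right)^{2} \cdot \frac{1}{8363} + 6578 \cdot \frac{1}{16895} = 4 \left(-12\right)^{2} \cdot \frac{1}{8363} + \frac{6578}{16895} = 4 \cdot 144 \cdot \frac{1}{8363} + \frac{6578}{16895} = 576 \cdot \frac{1}{8363} + \frac{6578}{16895} = \frac{576}{8363} + \frac{6578}{16895} = \frac{64743334}{141292885}$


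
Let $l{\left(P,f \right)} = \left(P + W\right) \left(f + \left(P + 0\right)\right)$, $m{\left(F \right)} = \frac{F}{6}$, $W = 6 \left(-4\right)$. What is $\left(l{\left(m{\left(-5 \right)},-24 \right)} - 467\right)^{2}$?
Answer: $\frac{29041321}{1296} \approx 22408.0$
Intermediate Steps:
$W = -24$
$m{\left(F \right)} = \frac{F}{6}$ ($m{\left(F \right)} = F \frac{1}{6} = \frac{F}{6}$)
$l{\left(P,f \right)} = \left(-24 + P\right) \left(P + f\right)$ ($l{\left(P,f \right)} = \left(P - 24\right) \left(f + \left(P + 0\right)\right) = \left(-24 + P\right) \left(f + P\right) = \left(-24 + P\right) \left(P + f\right)$)
$\left(l{\left(m{\left(-5 \right)},-24 \right)} - 467\right)^{2} = \left(\left(\left(\frac{1}{6} \left(-5\right)\right)^{2} - 24 \cdot \frac{1}{6} \left(-5\right) - -576 + \frac{1}{6} \left(-5\right) \left(-24\right)\right) - 467\right)^{2} = \left(\left(\left(- \frac{5}{6}\right)^{2} - -20 + 576 - -20\right) - 467\right)^{2} = \left(\left(\frac{25}{36} + 20 + 576 + 20\right) - 467\right)^{2} = \left(\frac{22201}{36} - 467\right)^{2} = \left(\frac{5389}{36}\right)^{2} = \frac{29041321}{1296}$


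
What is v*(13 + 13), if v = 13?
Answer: 338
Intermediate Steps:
v*(13 + 13) = 13*(13 + 13) = 13*26 = 338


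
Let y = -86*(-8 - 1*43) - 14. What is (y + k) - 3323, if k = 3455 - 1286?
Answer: 3218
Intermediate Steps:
k = 2169
y = 4372 (y = -86*(-8 - 43) - 14 = -86*(-51) - 14 = 4386 - 14 = 4372)
(y + k) - 3323 = (4372 + 2169) - 3323 = 6541 - 3323 = 3218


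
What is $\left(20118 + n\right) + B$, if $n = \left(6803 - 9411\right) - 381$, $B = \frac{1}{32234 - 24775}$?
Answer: $\frac{127765212}{7459} \approx 17129.0$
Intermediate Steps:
$B = \frac{1}{7459} \approx 0.00013407$
$n = -2989$ ($n = -2608 - 381 = -2989$)
$\left(20118 + n\right) + B = \left(20118 - 2989\right) + \frac{1}{7459} = 17129 + \frac{1}{7459} = \frac{127765212}{7459}$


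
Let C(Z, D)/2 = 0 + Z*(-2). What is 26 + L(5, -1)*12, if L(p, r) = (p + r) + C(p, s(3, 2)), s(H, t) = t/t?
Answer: -166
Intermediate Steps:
s(H, t) = 1
C(Z, D) = -4*Z (C(Z, D) = 2*(0 + Z*(-2)) = 2*(0 - 2*Z) = 2*(-2*Z) = -4*Z)
L(p, r) = r - 3*p (L(p, r) = (p + r) - 4*p = r - 3*p)
26 + L(5, -1)*12 = 26 + (-1 - 3*5)*12 = 26 + (-1 - 15)*12 = 26 - 16*12 = 26 - 192 = -166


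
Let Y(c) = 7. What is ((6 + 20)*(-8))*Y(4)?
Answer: -1456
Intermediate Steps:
((6 + 20)*(-8))*Y(4) = ((6 + 20)*(-8))*7 = (26*(-8))*7 = -208*7 = -1456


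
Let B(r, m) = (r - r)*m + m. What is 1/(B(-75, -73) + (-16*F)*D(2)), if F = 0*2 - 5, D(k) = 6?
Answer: 1/407 ≈ 0.0024570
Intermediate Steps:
B(r, m) = m (B(r, m) = 0*m + m = 0 + m = m)
F = -5 (F = 0 - 5 = -5)
1/(B(-75, -73) + (-16*F)*D(2)) = 1/(-73 - 16*(-5)*6) = 1/(-73 + 80*6) = 1/(-73 + 480) = 1/407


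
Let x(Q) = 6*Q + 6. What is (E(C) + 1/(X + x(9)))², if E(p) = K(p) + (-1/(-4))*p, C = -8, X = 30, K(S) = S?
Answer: 808201/8100 ≈ 99.778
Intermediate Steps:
x(Q) = 6 + 6*Q
E(p) = 5*p/4 (E(p) = p + (-1/(-4))*p = p + (-1*(-¼))*p = p + p/4 = 5*p/4)
(E(C) + 1/(X + x(9)))² = ((5/4)*(-8) + 1/(30 + (6 + 6*9)))² = (-10 + 1/(30 + (6 + 54)))² = (-10 + 1/(30 + 60))² = (-10 + 1/90)² = (-899/90)² = 808201/8100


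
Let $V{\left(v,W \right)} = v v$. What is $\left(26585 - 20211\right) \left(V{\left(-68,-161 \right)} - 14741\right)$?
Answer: $-64485758$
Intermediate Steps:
$V{\left(v,W \right)} = v^{2}$
$\left(26585 - 20211\right) \left(V{\left(-68,-161 \right)} - 14741\right) = \left(26585 - 20211\right) \left(\left(-68\right)^{2} - 14741\right) = 6374 \left(4624 - 14741\right) = 6374 \left(-10117\right) = -64485758$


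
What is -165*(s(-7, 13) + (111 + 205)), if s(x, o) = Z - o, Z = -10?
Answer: -48345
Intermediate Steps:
s(x, o) = -10 - o
-165*(s(-7, 13) + (111 + 205)) = -165*((-10 - 1*13) + (111 + 205)) = -165*((-10 - 13) + 316) = -165*(-23 + 316) = -165*293 = -48345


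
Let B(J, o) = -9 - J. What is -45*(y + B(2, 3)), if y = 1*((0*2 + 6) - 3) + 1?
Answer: 315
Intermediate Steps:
y = 4 (y = 1*((0 + 6) - 3) + 1 = 1*(6 - 3) + 1 = 1*3 + 1 = 3 + 1 = 4)
-45*(y + B(2, 3)) = -45*(4 + (-9 - 1*2)) = -45*(4 + (-9 - 2)) = -45*(4 - 11) = -45*(-7) = 315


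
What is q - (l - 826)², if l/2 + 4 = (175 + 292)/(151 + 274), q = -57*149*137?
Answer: -335138155381/180625 ≈ -1.8554e+6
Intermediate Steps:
q = -1163541 (q = -8493*137 = -1163541)
l = -2466/425 (l = -8 + 2*((175 + 292)/(151 + 274)) = -8 + 2*(467/425) = -8 + 934/425 = -2466/425 ≈ -5.8024)
q - (l - 826)² = -1163541 - (-2466/425 - 826)² = -1163541 - (-353516/425)² = -1163541 - 1*124973562256/180625 = -1163541 - 124973562256/180625 = -335138155381/180625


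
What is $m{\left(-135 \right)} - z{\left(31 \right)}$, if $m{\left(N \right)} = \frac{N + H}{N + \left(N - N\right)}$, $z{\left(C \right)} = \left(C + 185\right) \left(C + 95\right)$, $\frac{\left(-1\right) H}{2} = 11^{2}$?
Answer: $- \frac{3673783}{135} \approx -27213.0$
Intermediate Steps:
$H = -242$ ($H = - 2 \cdot 11^{2} = \left(-2\right) 121 = -242$)
$z{\left(C \right)} = \left(95 + C\right) \left(185 + C\right)$ ($z{\left(C \right)} = \left(185 + C\right) \left(95 + C\right) = \left(95 + C\right) \left(185 + C\right)$)
$m{\left(N \right)} = \frac{-242 + N}{N}$ ($m{\left(N \right)} = \frac{N - 242}{N + \left(N - N\right)} = \frac{-242 + N}{N + 0} = \frac{-242 + N}{N}$)
$m{\left(-135 \right)} - z{\left(31 \right)} = \frac{-242 - 135}{-135} - \left(17575 + 31^{2} + 280 \cdot 31\right) = \left(- \frac{1}{135}\right) \left(-377\right) - \left(17575 + 961 + 8680\right) = \frac{377}{135} - 27216 = - \frac{3673783}{135}$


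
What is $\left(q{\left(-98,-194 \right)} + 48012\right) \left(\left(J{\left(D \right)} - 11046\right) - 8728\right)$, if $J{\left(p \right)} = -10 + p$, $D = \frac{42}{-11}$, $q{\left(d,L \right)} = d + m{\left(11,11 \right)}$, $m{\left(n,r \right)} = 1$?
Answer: $- \frac{10429466390}{11} \approx -9.4813 \cdot 10^{8}$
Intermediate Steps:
$q{\left(d,L \right)} = 1 + d$ ($q{\left(d,L \right)} = d + 1 = 1 + d$)
$D = - \frac{42}{11}$ ($D = 42 \left(- \frac{1}{11}\right) = - \frac{42}{11} \approx -3.8182$)
$\left(q{\left(-98,-194 \right)} + 48012\right) \left(\left(J{\left(D \right)} - 11046\right) - 8728\right) = \left(\left(1 - 98\right) + 48012\right) \left(\left(\left(-10 - \frac{42}{11}\right) - 11046\right) - 8728\right) = \left(-97 + 48012\right) \left(\left(- \frac{152}{11} - 11046\right) - 8728\right) = 47915 \left(- \frac{121658}{11} - 8728\right) = 47915 \left(- \frac{217666}{11}\right) = - \frac{10429466390}{11}$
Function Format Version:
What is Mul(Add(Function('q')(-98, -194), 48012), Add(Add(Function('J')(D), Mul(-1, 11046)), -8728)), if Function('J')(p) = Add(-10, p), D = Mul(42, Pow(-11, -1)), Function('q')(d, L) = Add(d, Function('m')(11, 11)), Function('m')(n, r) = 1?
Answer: Rational(-10429466390, 11) ≈ -9.4813e+8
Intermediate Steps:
Function('q')(d, L) = Add(1, d) (Function('q')(d, L) = Add(d, 1) = Add(1, d))
D = Rational(-42, 11) (D = Mul(42, Rational(-1, 11)) = Rational(-42, 11) ≈ -3.8182)
Mul(Add(Function('q')(-98, -194), 48012), Add(Add(Function('J')(D), Mul(-1, 11046)), -8728)) = Mul(Add(Add(1, -98), 48012), Add(Add(Add(-10, Rational(-42, 11)), Mul(-1, 11046)), -8728)) = Mul(Add(-97, 48012), Add(Add(Rational(-152, 11), -11046), -8728)) = Mul(47915, Add(Rational(-121658, 11), -8728)) = Mul(47915, Rational(-217666, 11)) = Rational(-10429466390, 11)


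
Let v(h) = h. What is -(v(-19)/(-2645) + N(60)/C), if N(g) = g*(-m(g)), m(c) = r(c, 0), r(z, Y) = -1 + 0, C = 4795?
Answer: -49961/2536555 ≈ -0.019696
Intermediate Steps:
r(z, Y) = -1
m(c) = -1
N(g) = g (N(g) = g*(-1*(-1)) = g*1 = g)
-(v(-19)/(-2645) + N(60)/C) = -(-19/(-2645) + 60/4795) = -(-19*(-1/2645) + 60*(1/4795)) = -(19/2645 + 12/959) = -1*49961/2536555 = -49961/2536555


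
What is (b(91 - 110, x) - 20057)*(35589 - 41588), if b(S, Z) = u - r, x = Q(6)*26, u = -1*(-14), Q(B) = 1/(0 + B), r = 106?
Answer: 120873851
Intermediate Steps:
Q(B) = 1/B
u = 14
x = 13/3 (x = 26/6 = (1/6)*26 = 13/3 ≈ 4.3333)
b(S, Z) = -92 (b(S, Z) = 14 - 1*106 = 14 - 106 = -92)
(b(91 - 110, x) - 20057)*(35589 - 41588) = (-92 - 20057)*(35589 - 41588) = -20149*(-5999) = 120873851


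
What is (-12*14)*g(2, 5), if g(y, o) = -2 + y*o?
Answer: -1344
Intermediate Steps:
g(y, o) = -2 + o*y
(-12*14)*g(2, 5) = (-12*14)*(-2 + 5*2) = -168*(-2 + 10) = -168*8 = -1344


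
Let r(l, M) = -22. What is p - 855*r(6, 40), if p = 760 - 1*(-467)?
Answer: 20037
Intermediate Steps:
p = 1227 (p = 760 + 467 = 1227)
p - 855*r(6, 40) = 1227 - 855*(-22) = 1227 + 18810 = 20037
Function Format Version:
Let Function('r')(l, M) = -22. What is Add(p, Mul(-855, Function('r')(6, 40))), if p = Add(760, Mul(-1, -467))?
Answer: 20037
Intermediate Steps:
p = 1227 (p = Add(760, 467) = 1227)
Add(p, Mul(-855, Function('r')(6, 40))) = Add(1227, Mul(-855, -22)) = Add(1227, 18810) = 20037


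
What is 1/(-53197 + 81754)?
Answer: 1/28557 ≈ 3.5018e-5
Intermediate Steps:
1/(-53197 + 81754) = 1/28557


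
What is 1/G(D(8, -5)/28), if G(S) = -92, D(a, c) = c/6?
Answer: -1/92 ≈ -0.010870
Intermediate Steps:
D(a, c) = c/6 (D(a, c) = c*(⅙) = c/6)
1/G(D(8, -5)/28) = 1/(-92) = -1/92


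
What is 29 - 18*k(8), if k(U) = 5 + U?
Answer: -205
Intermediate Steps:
29 - 18*k(8) = 29 - 18*(5 + 8) = 29 - 18*13 = 29 - 234 = -205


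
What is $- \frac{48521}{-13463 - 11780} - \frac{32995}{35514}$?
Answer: $\frac{890282009}{896479902} \approx 0.99309$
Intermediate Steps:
$- \frac{48521}{-13463 - 11780} - \frac{32995}{35514} = - \frac{48521}{-25243} - \frac{32995}{35514} = \left(-48521\right) \left(- \frac{1}{25243}\right) - \frac{32995}{35514} = \frac{48521}{25243} - \frac{32995}{35514} = \frac{890282009}{896479902}$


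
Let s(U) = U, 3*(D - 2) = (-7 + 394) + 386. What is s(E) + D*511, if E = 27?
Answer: 398150/3 ≈ 1.3272e+5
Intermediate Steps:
D = 779/3 (D = 2 + ((-7 + 394) + 386)/3 = 2 + (387 + 386)/3 = 2 + (1/3)*773 = 2 + 773/3 = 779/3 ≈ 259.67)
s(E) + D*511 = 27 + (779/3)*511 = 27 + 398069/3 = 398150/3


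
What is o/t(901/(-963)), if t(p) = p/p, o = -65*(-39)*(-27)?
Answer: -68445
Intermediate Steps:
o = -68445 (o = 2535*(-27) = -68445)
t(p) = 1
o/t(901/(-963)) = -68445/1 = -68445*1 = -68445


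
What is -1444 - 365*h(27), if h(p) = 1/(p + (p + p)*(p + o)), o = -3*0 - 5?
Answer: -350965/243 ≈ -1444.3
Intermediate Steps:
o = -5 (o = 0 - 5 = -5)
h(p) = 1/(p + 2*p*(-5 + p)) (h(p) = 1/(p + (p + p)*(p - 5)) = 1/(p + (2*p)*(-5 + p)) = 1/(p + 2*p*(-5 + p)))
-1444 - 365*h(27) = -1444 - 365/(27*(-9 + 2*27)) = -1444 - 365/(27*(-9 + 54)) = -1444 - 365/(27*45) = -1444 - 365*1/1215 = -1444 - 73/243 = -350965/243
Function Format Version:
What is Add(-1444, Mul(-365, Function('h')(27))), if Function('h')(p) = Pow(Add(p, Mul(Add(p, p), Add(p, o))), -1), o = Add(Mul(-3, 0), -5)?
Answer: Rational(-350965, 243) ≈ -1444.3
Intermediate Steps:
o = -5 (o = Add(0, -5) = -5)
Function('h')(p) = Pow(Add(p, Mul(2, p, Add(-5, p))), -1) (Function('h')(p) = Pow(Add(p, Mul(Add(p, p), Add(p, -5))), -1) = Pow(Add(p, Mul(Mul(2, p), Add(-5, p))), -1) = Pow(Add(p, Mul(2, p, Add(-5, p))), -1))
Add(-1444, Mul(-365, Function('h')(27))) = Add(-1444, Mul(-365, Mul(Pow(27, -1), Pow(Add(-9, Mul(2, 27)), -1)))) = Add(-1444, Mul(-365, Mul(Rational(1, 27), Pow(Add(-9, 54), -1)))) = Add(-1444, Mul(-365, Mul(Rational(1, 27), Pow(45, -1)))) = Add(-1444, Mul(-365, Mul(Rational(1, 27), Rational(1, 45)))) = Add(-1444, Mul(-365, Rational(1, 1215))) = Add(-1444, Rational(-73, 243)) = Rational(-350965, 243)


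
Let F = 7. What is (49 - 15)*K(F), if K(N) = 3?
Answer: 102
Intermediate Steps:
(49 - 15)*K(F) = (49 - 15)*3 = 34*3 = 102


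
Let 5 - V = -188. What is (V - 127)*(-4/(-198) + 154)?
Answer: 30496/3 ≈ 10165.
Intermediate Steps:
V = 193 (V = 5 - 1*(-188) = 5 + 188 = 193)
(V - 127)*(-4/(-198) + 154) = (193 - 127)*(-4/(-198) + 154) = 66*(-4*(-1/198) + 154) = 66*(2/99 + 154) = 66*(15248/99) = 30496/3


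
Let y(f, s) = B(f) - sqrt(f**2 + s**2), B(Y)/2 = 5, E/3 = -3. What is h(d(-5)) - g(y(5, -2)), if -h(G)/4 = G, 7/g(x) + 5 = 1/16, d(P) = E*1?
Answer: 2956/79 ≈ 37.418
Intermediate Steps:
E = -9 (E = 3*(-3) = -9)
B(Y) = 10 (B(Y) = 2*5 = 10)
y(f, s) = 10 - sqrt(f**2 + s**2)
d(P) = -9 (d(P) = -9*1 = -9)
g(x) = -112/79 (g(x) = 7/(-5 + 1/16) = 7/(-79/16) = 7*(-16/79) = -112/79)
h(G) = -4*G
h(d(-5)) - g(y(5, -2)) = -4*(-9) - 1*(-112/79) = 36 + 112/79 = 2956/79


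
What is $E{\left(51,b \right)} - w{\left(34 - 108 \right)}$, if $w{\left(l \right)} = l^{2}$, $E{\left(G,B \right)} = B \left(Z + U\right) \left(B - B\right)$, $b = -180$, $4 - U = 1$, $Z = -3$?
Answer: $-5476$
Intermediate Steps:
$U = 3$ ($U = 4 - 1 = 3$)
$E{\left(G,B \right)} = 0$ ($E{\left(G,B \right)} = B \left(-3 + 3\right) \left(B - B\right) = B 0 \cdot 0 = 0 \cdot 0 = 0$)
$E{\left(51,b \right)} - w{\left(34 - 108 \right)} = 0 - \left(34 - 108\right)^{2} = 0 - \left(-74\right)^{2} = 0 - 5476 = -5476$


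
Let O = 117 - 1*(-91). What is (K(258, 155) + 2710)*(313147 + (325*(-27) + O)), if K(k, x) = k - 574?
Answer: 729164520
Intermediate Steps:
K(k, x) = -574 + k
O = 208 (O = 117 + 91 = 208)
(K(258, 155) + 2710)*(313147 + (325*(-27) + O)) = ((-574 + 258) + 2710)*(313147 + (325*(-27) + 208)) = (-316 + 2710)*(313147 + (-8775 + 208)) = 2394*(313147 - 8567) = 2394*304580 = 729164520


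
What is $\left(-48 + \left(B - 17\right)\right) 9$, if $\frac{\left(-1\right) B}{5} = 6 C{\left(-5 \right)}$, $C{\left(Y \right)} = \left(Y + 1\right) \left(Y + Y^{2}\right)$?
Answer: $21015$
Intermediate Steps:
$C{\left(Y \right)} = \left(1 + Y\right) \left(Y + Y^{2}\right)$
$B = 2400$ ($B = - 5 \cdot 6 \left(- 5 \left(1 + \left(-5\right)^{2} + 2 \left(-5\right)\right)\right) = - 5 \cdot 6 \left(- 5 \left(1 + 25 - 10\right)\right) = - 5 \cdot 6 \left(\left(-5\right) 16\right) = - 5 \cdot 6 \left(-80\right) = \left(-5\right) \left(-480\right) = 2400$)
$\left(-48 + \left(B - 17\right)\right) 9 = \left(-48 + \left(2400 - 17\right)\right) 9 = \left(-48 + 2383\right) 9 = 2335 \cdot 9 = 21015$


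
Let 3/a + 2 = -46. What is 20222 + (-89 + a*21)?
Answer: 322107/16 ≈ 20132.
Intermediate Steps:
a = -1/16 (a = 3/(-2 - 46) = 3/(-48) = 3*(-1/48) = -1/16 ≈ -0.062500)
20222 + (-89 + a*21) = 20222 + (-89 - 1/16*21) = 20222 + (-89 - 21/16) = 20222 - 1445/16 = 322107/16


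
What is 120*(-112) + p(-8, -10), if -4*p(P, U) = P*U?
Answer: -13460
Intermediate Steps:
p(P, U) = -P*U/4
120*(-112) + p(-8, -10) = 120*(-112) - ¼*(-8)*(-10) = -13440 - 20 = -13460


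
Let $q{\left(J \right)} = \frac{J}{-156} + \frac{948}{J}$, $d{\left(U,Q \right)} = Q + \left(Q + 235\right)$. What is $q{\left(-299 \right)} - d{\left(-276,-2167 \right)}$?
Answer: $\frac{14702713}{3588} \approx 4097.8$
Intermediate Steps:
$d{\left(U,Q \right)} = 235 + 2 Q$ ($d{\left(U,Q \right)} = Q + \left(235 + Q\right) = 235 + 2 Q$)
$q{\left(J \right)} = \frac{948}{J} - \frac{J}{156}$ ($q{\left(J \right)} = J \left(- \frac{1}{156}\right) + \frac{948}{J} = - \frac{J}{156} + \frac{948}{J} = \frac{948}{J} - \frac{J}{156}$)
$q{\left(-299 \right)} - d{\left(-276,-2167 \right)} = \left(\frac{948}{-299} - - \frac{23}{12}\right) - \left(235 + 2 \left(-2167\right)\right) = \left(948 \left(- \frac{1}{299}\right) + \frac{23}{12}\right) - \left(235 - 4334\right) = \left(- \frac{948}{299} + \frac{23}{12}\right) - -4099 = - \frac{4499}{3588} + 4099 = \frac{14702713}{3588}$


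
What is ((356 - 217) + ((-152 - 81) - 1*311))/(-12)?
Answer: 135/4 ≈ 33.750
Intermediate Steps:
((356 - 217) + ((-152 - 81) - 1*311))/(-12) = (139 + (-233 - 311))*(-1/12) = (139 - 544)*(-1/12) = -405*(-1/12) = 135/4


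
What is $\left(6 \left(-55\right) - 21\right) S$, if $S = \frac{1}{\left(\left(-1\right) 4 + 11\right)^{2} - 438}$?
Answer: $\frac{351}{389} \approx 0.90231$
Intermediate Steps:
$S = - \frac{1}{389}$ ($S = \frac{1}{\left(-4 + 11\right)^{2} - 438} = \frac{1}{7^{2} - 438} = \frac{1}{49 - 438} = \frac{1}{-389} = - \frac{1}{389} \approx -0.0025707$)
$\left(6 \left(-55\right) - 21\right) S = \left(6 \left(-55\right) - 21\right) \left(- \frac{1}{389}\right) = \left(-330 - 21\right) \left(- \frac{1}{389}\right) = \left(-351\right) \left(- \frac{1}{389}\right) = \frac{351}{389}$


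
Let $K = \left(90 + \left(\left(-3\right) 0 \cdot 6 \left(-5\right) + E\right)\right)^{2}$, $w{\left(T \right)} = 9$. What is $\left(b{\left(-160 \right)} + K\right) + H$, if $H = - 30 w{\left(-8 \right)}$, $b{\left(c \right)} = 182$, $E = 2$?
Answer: $8376$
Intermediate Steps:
$H = -270$ ($H = \left(-30\right) 9 = -270$)
$K = 8464$ ($K = \left(90 + \left(\left(-3\right) 0 \cdot 6 \left(-5\right) + 2\right)\right)^{2} = \left(90 + \left(0 \cdot 6 \left(-5\right) + 2\right)\right)^{2} = \left(90 + \left(0 \left(-5\right) + 2\right)\right)^{2} = \left(90 + \left(0 + 2\right)\right)^{2} = \left(90 + 2\right)^{2} = 92^{2} = 8464$)
$\left(b{\left(-160 \right)} + K\right) + H = \left(182 + 8464\right) - 270 = 8646 - 270 = 8376$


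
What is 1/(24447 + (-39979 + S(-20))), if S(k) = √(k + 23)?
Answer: -15532/241243021 - √3/241243021 ≈ -6.4390e-5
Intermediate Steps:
S(k) = √(23 + k)
1/(24447 + (-39979 + S(-20))) = 1/(24447 + (-39979 + √(23 - 20))) = 1/(24447 + (-39979 + √3)) = 1/(-15532 + √3)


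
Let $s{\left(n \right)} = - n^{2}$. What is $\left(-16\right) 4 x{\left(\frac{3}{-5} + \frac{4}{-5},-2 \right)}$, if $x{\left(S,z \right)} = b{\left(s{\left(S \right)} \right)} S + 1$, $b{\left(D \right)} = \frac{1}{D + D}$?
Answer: $- \frac{608}{7} \approx -86.857$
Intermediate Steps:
$b{\left(D \right)} = \frac{1}{2 D}$
$x{\left(S,z \right)} = 1 - \frac{1}{2 S}$ ($x{\left(S,z \right)} = \frac{1}{2 \left(- S^{2}\right)} S + 1 = \frac{\left(-1\right) \frac{1}{S^{2}}}{2} S + 1 = - \frac{1}{2 S^{2}} S + 1 = - \frac{1}{2 S} + 1 = 1 - \frac{1}{2 S}$)
$\left(-16\right) 4 x{\left(\frac{3}{-5} + \frac{4}{-5},-2 \right)} = \left(-16\right) 4 \frac{- \frac{1}{2} + \left(\frac{3}{-5} + \frac{4}{-5}\right)}{\frac{3}{-5} + \frac{4}{-5}} = - 64 \frac{- \frac{1}{2} + \left(3 \left(- \frac{1}{5}\right) + 4 \left(- \frac{1}{5}\right)\right)}{3 \left(- \frac{1}{5}\right) + 4 \left(- \frac{1}{5}\right)} = - 64 \frac{- \frac{1}{2} - \frac{7}{5}}{- \frac{3}{5} - \frac{4}{5}} = - 64 \frac{- \frac{1}{2} - \frac{7}{5}}{- \frac{7}{5}} = - 64 \left(\left(- \frac{5}{7}\right) \left(- \frac{19}{10}\right)\right) = \left(-64\right) \frac{19}{14} = - \frac{608}{7}$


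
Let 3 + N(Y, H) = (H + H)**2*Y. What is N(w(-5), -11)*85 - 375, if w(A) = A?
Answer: -206330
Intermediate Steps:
N(Y, H) = -3 + 4*Y*H**2 (N(Y, H) = -3 + (H + H)**2*Y = -3 + (2*H)**2*Y = -3 + (4*H**2)*Y = -3 + 4*Y*H**2)
N(w(-5), -11)*85 - 375 = (-3 + 4*(-5)*(-11)**2)*85 - 375 = (-3 + 4*(-5)*121)*85 - 375 = (-3 - 2420)*85 - 375 = -2423*85 - 375 = -205955 - 375 = -206330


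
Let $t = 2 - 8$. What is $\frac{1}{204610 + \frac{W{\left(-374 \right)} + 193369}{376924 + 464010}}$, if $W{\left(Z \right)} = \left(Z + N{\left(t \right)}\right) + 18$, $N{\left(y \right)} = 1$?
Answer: $\frac{420467}{86031849377} \approx 4.8873 \cdot 10^{-6}$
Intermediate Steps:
$t = -6$ ($t = 2 - 8 = -6$)
$W{\left(Z \right)} = 19 + Z$ ($W{\left(Z \right)} = \left(Z + 1\right) + 18 = \left(1 + Z\right) + 18 = 19 + Z$)
$\frac{1}{204610 + \frac{W{\left(-374 \right)} + 193369}{376924 + 464010}} = \frac{1}{204610 + \frac{\left(19 - 374\right) + 193369}{376924 + 464010}} = \frac{1}{204610 + \frac{-355 + 193369}{840934}} = \frac{1}{204610 + 193014 \cdot \frac{1}{840934}} = \frac{1}{204610 + \frac{96507}{420467}} = \frac{1}{\frac{86031849377}{420467}} = \frac{420467}{86031849377}$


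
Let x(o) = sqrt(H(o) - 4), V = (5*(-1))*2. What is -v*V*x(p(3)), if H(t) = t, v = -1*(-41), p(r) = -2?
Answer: 410*I*sqrt(6) ≈ 1004.3*I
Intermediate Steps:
v = 41
V = -10 (V = -5*2 = -10)
x(o) = sqrt(-4 + o) (x(o) = sqrt(o - 4) = sqrt(-4 + o))
-v*V*x(p(3)) = -41*(-10)*sqrt(-4 - 2) = -(-410)*sqrt(-6) = -(-410)*I*sqrt(6) = 410*I*sqrt(6)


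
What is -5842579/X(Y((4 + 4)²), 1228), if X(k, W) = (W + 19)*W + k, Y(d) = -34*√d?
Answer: -5842579/1531044 ≈ -3.8161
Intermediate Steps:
X(k, W) = k + W*(19 + W) (X(k, W) = (19 + W)*W + k = W*(19 + W) + k = k + W*(19 + W))
-5842579/X(Y((4 + 4)²), 1228) = -5842579/(-34*√((4 + 4)²) + 1228² + 19*1228) = -5842579/(-34*√(8²) + 1507984 + 23332) = -5842579/(-34*√64 + 1507984 + 23332) = -5842579/(-34*8 + 1507984 + 23332) = -5842579/(-272 + 1507984 + 23332) = -5842579/1531044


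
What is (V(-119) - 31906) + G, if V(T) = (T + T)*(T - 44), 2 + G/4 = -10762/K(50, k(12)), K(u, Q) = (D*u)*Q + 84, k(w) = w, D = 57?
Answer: 58957718/8571 ≈ 6878.7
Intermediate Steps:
K(u, Q) = 84 + 57*Q*u (K(u, Q) = (57*u)*Q + 84 = 57*Q*u + 84 = 84 + 57*Q*u)
G = -79330/8571 (G = -8 + 4*(-10762/(84 + 57*12*50)) = -8 + 4*(-10762/(84 + 34200)) = -8 + 4*(-10762/34284) = -8 + 4*(-10762*1/34284) = -8 + 4*(-5381/17142) = -8 - 10762/8571 = -79330/8571 ≈ -9.2556)
V(T) = 2*T*(-44 + T) (V(T) = (2*T)*(-44 + T) = 2*T*(-44 + T))
(V(-119) - 31906) + G = (2*(-119)*(-44 - 119) - 31906) - 79330/8571 = (2*(-119)*(-163) - 31906) - 79330/8571 = (38794 - 31906) - 79330/8571 = 6888 - 79330/8571 = 58957718/8571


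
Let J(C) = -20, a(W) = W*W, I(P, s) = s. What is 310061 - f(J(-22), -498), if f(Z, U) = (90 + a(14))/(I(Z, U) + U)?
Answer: 154410521/498 ≈ 3.1006e+5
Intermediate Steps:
a(W) = W²
f(Z, U) = 143/U (f(Z, U) = (90 + 14²)/(U + U) = (90 + 196)/((2*U)) = 286*(1/(2*U)) = 143/U)
310061 - f(J(-22), -498) = 310061 - 143/(-498) = 310061 - 143*(-1)/498 = 310061 - 1*(-143/498) = 310061 + 143/498 = 154410521/498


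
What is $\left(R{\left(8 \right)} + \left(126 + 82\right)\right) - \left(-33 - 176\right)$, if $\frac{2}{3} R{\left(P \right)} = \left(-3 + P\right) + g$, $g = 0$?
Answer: $\frac{849}{2} \approx 424.5$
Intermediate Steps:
$R{\left(P \right)} = - \frac{9}{2} + \frac{3 P}{2}$ ($R{\left(P \right)} = \frac{3 \left(\left(-3 + P\right) + 0\right)}{2} = \frac{3 \left(-3 + P\right)}{2} = - \frac{9}{2} + \frac{3 P}{2}$)
$\left(R{\left(8 \right)} + \left(126 + 82\right)\right) - \left(-33 - 176\right) = \left(\left(- \frac{9}{2} + \frac{3}{2} \cdot 8\right) + \left(126 + 82\right)\right) - \left(-33 - 176\right) = \left(\left(- \frac{9}{2} + 12\right) + 208\right) - \left(-33 - 176\right) = \left(\frac{15}{2} + 208\right) - -209 = \frac{431}{2} + 209 = \frac{849}{2}$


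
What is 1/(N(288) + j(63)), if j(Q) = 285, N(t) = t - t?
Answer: 1/285 ≈ 0.0035088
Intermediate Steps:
N(t) = 0
1/(N(288) + j(63)) = 1/(0 + 285) = 1/285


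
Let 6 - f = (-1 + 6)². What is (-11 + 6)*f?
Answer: 95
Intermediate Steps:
f = -19 (f = 6 - (-1 + 6)² = 6 - 1*5² = 6 - 1*25 = 6 - 25 = -19)
(-11 + 6)*f = (-11 + 6)*(-19) = -5*(-19) = 95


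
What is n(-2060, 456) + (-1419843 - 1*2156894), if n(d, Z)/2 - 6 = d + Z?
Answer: -3579933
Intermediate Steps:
n(d, Z) = 12 + 2*Z + 2*d (n(d, Z) = 12 + 2*(d + Z) = 12 + 2*(Z + d) = 12 + (2*Z + 2*d) = 12 + 2*Z + 2*d)
n(-2060, 456) + (-1419843 - 1*2156894) = (12 + 2*456 + 2*(-2060)) + (-1419843 - 1*2156894) = (12 + 912 - 4120) + (-1419843 - 2156894) = -3196 - 3576737 = -3579933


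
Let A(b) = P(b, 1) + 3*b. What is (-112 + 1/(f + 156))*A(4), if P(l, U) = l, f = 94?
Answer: -223992/125 ≈ -1791.9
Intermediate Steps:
A(b) = 4*b (A(b) = b + 3*b = 4*b)
(-112 + 1/(f + 156))*A(4) = (-112 + 1/(94 + 156))*(4*4) = (-112 + 1/250)*16 = -27999/250*16 = -223992/125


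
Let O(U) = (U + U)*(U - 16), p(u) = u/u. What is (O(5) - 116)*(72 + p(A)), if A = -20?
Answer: -16498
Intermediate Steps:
p(u) = 1
O(U) = 2*U*(-16 + U) (O(U) = (2*U)*(-16 + U) = 2*U*(-16 + U))
(O(5) - 116)*(72 + p(A)) = (2*5*(-16 + 5) - 116)*(72 + 1) = (2*5*(-11) - 116)*73 = (-110 - 116)*73 = -226*73 = -16498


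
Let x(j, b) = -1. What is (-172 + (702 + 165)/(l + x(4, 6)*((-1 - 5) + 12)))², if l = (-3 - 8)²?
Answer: 357701569/13225 ≈ 27047.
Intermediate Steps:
l = 121 (l = (-11)² = 121)
(-172 + (702 + 165)/(l + x(4, 6)*((-1 - 5) + 12)))² = (-172 + (702 + 165)/(121 - ((-1 - 5) + 12)))² = (-172 + 867/(121 - (-6 + 12)))² = (-172 + 867/(121 - 1*6))² = (-172 + 867/(121 - 6))² = (-172 + 867/115)² = (-18913/115)² = 357701569/13225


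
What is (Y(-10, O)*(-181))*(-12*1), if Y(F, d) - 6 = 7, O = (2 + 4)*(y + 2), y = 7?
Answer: 28236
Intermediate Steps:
O = 54 (O = (2 + 4)*(7 + 2) = 6*9 = 54)
Y(F, d) = 13 (Y(F, d) = 6 + 7 = 13)
(Y(-10, O)*(-181))*(-12*1) = (13*(-181))*(-12*1) = -2353*(-12) = 28236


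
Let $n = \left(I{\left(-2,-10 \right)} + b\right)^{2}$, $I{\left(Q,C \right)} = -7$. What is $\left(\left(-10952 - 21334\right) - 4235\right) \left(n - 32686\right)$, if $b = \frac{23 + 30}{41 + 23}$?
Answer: $\frac{4883801073951}{4096} \approx 1.1923 \cdot 10^{9}$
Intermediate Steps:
$b = \frac{53}{64} \approx 0.82813$
$n = \frac{156025}{4096}$ ($n = \left(-7 + \frac{53}{64}\right)^{2} = \left(- \frac{395}{64}\right)^{2} = \frac{156025}{4096} \approx 38.092$)
$\left(\left(-10952 - 21334\right) - 4235\right) \left(n - 32686\right) = \left(\left(-10952 - 21334\right) - 4235\right) \left(\frac{156025}{4096} - 32686\right) = \left(-32286 - 4235\right) \left(- \frac{133725831}{4096}\right) = \left(-36521\right) \left(- \frac{133725831}{4096}\right) = \frac{4883801073951}{4096}$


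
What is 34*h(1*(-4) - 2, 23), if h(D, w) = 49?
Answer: 1666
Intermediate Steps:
34*h(1*(-4) - 2, 23) = 34*49 = 1666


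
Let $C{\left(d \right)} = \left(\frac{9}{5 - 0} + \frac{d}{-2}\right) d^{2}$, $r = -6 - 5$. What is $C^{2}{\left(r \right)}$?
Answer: $\frac{78021889}{100} \approx 7.8022 \cdot 10^{5}$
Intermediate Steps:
$r = -11$
$C{\left(d \right)} = d^{2} \left(\frac{9}{5} - \frac{d}{2}\right)$ ($C{\left(d \right)} = \left(\frac{9}{5 + 0} + d \left(- \frac{1}{2}\right)\right) d^{2} = \left(\frac{9}{5} - \frac{d}{2}\right) d^{2} = d^{2} \left(\frac{9}{5} - \frac{d}{2}\right)$)
$C^{2}{\left(r \right)} = \left(\frac{\left(-11\right)^{2} \left(18 - -55\right)}{10}\right)^{2} = \left(\frac{1}{10} \cdot 121 \left(18 + 55\right)\right)^{2} = \left(\frac{1}{10} \cdot 121 \cdot 73\right)^{2} = \left(\frac{8833}{10}\right)^{2} = \frac{78021889}{100}$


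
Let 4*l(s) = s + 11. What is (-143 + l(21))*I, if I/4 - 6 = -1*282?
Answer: 149040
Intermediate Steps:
I = -1104 (I = 24 + 4*(-1*282) = 24 + 4*(-282) = 24 - 1128 = -1104)
l(s) = 11/4 + s/4 (l(s) = (s + 11)/4 = (11 + s)/4 = 11/4 + s/4)
(-143 + l(21))*I = (-143 + (11/4 + (1/4)*21))*(-1104) = (-143 + (11/4 + 21/4))*(-1104) = (-143 + 8)*(-1104) = -135*(-1104) = 149040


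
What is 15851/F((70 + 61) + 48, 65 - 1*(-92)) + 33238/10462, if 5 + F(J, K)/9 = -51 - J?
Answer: -47767396/11063565 ≈ -4.3175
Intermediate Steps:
F(J, K) = -504 - 9*J (F(J, K) = -45 + 9*(-51 - J) = -45 + (-459 - 9*J) = -504 - 9*J)
15851/F((70 + 61) + 48, 65 - 1*(-92)) + 33238/10462 = 15851/(-504 - 9*((70 + 61) + 48)) + 33238/10462 = 15851/(-504 - 9*(131 + 48)) + 33238*(1/10462) = 15851/(-504 - 9*179) + 16619/5231 = 15851/(-504 - 1611) + 16619/5231 = 15851/(-2115) + 16619/5231 = 15851*(-1/2115) + 16619/5231 = -15851/2115 + 16619/5231 = -47767396/11063565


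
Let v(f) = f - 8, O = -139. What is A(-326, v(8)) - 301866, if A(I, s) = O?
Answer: -302005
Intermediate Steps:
v(f) = -8 + f
A(I, s) = -139
A(-326, v(8)) - 301866 = -139 - 301866 = -302005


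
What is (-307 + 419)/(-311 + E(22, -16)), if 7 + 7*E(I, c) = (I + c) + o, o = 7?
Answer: -784/2171 ≈ -0.36112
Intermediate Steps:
E(I, c) = I/7 + c/7 (E(I, c) = -1 + ((I + c) + 7)/7 = -1 + (7 + I + c)/7 = -1 + (1 + I/7 + c/7) = I/7 + c/7)
(-307 + 419)/(-311 + E(22, -16)) = (-307 + 419)/(-311 + ((⅐)*22 + (⅐)*(-16))) = 112/(-311 + (22/7 - 16/7)) = 112/(-311 + 6/7) = 112/(-2171/7) = 112*(-7/2171) = -784/2171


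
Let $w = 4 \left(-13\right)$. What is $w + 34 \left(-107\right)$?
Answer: $-3690$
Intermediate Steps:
$w = -52$
$w + 34 \left(-107\right) = -52 + 34 \left(-107\right) = -52 - 3638 = -3690$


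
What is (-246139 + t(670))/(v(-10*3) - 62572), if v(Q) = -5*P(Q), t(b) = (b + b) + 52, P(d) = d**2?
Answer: 244747/67072 ≈ 3.6490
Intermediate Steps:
t(b) = 52 + 2*b (t(b) = 2*b + 52 = 52 + 2*b)
v(Q) = -5*Q**2
(-246139 + t(670))/(v(-10*3) - 62572) = (-246139 + (52 + 2*670))/(-5*(-10*3)**2 - 62572) = (-246139 + (52 + 1340))/(-5*(-30)**2 - 62572) = (-246139 + 1392)/(-5*900 - 62572) = -244747/(-4500 - 62572) = -244747/(-67072) = -244747*(-1/67072) = 244747/67072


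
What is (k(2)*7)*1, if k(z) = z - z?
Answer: 0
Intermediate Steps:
k(z) = 0
(k(2)*7)*1 = (0*7)*1 = 0*1 = 0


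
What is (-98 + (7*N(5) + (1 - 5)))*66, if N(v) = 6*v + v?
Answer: 9438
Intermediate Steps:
N(v) = 7*v
(-98 + (7*N(5) + (1 - 5)))*66 = (-98 + (7*(7*5) + (1 - 5)))*66 = (-98 + (7*35 - 4))*66 = (-98 + (245 - 4))*66 = (-98 + 241)*66 = 143*66 = 9438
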